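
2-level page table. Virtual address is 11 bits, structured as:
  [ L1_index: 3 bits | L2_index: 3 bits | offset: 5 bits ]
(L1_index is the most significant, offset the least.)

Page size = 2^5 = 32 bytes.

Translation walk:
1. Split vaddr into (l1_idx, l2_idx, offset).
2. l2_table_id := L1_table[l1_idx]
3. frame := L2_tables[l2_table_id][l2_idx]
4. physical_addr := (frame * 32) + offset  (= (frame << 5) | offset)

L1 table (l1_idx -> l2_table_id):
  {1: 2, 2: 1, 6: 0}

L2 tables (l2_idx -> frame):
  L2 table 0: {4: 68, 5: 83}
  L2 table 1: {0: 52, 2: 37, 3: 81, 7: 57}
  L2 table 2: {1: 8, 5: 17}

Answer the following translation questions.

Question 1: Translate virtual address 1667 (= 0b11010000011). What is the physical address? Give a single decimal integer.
Answer: 2179

Derivation:
vaddr = 1667 = 0b11010000011
Split: l1_idx=6, l2_idx=4, offset=3
L1[6] = 0
L2[0][4] = 68
paddr = 68 * 32 + 3 = 2179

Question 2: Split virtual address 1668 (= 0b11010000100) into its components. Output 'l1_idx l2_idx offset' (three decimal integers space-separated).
Answer: 6 4 4

Derivation:
vaddr = 1668 = 0b11010000100
  top 3 bits -> l1_idx = 6
  next 3 bits -> l2_idx = 4
  bottom 5 bits -> offset = 4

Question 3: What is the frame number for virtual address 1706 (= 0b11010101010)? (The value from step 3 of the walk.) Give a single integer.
vaddr = 1706: l1_idx=6, l2_idx=5
L1[6] = 0; L2[0][5] = 83

Answer: 83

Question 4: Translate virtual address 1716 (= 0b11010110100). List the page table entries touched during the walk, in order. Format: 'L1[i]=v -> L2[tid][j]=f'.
vaddr = 1716 = 0b11010110100
Split: l1_idx=6, l2_idx=5, offset=20

Answer: L1[6]=0 -> L2[0][5]=83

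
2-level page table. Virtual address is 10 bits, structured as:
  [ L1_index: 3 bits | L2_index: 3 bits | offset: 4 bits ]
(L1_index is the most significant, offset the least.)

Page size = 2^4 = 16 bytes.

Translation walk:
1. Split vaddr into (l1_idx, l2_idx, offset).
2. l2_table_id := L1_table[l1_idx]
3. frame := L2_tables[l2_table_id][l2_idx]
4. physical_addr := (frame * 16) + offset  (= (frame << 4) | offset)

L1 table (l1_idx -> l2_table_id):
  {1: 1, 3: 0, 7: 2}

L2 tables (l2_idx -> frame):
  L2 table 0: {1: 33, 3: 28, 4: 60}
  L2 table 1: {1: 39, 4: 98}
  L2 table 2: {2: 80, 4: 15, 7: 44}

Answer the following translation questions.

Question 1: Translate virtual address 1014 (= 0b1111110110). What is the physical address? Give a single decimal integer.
Answer: 710

Derivation:
vaddr = 1014 = 0b1111110110
Split: l1_idx=7, l2_idx=7, offset=6
L1[7] = 2
L2[2][7] = 44
paddr = 44 * 16 + 6 = 710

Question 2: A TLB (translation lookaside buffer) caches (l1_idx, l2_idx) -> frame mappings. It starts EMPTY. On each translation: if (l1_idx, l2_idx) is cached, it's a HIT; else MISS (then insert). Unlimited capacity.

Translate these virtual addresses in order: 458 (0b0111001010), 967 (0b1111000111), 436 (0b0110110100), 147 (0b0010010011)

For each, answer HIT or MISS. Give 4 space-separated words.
Answer: MISS MISS MISS MISS

Derivation:
vaddr=458: (3,4) not in TLB -> MISS, insert
vaddr=967: (7,4) not in TLB -> MISS, insert
vaddr=436: (3,3) not in TLB -> MISS, insert
vaddr=147: (1,1) not in TLB -> MISS, insert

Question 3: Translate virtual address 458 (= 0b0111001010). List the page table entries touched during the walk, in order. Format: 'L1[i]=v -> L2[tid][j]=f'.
vaddr = 458 = 0b0111001010
Split: l1_idx=3, l2_idx=4, offset=10

Answer: L1[3]=0 -> L2[0][4]=60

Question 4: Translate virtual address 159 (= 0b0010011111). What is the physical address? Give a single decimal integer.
Answer: 639

Derivation:
vaddr = 159 = 0b0010011111
Split: l1_idx=1, l2_idx=1, offset=15
L1[1] = 1
L2[1][1] = 39
paddr = 39 * 16 + 15 = 639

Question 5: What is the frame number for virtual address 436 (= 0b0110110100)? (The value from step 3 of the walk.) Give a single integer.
Answer: 28

Derivation:
vaddr = 436: l1_idx=3, l2_idx=3
L1[3] = 0; L2[0][3] = 28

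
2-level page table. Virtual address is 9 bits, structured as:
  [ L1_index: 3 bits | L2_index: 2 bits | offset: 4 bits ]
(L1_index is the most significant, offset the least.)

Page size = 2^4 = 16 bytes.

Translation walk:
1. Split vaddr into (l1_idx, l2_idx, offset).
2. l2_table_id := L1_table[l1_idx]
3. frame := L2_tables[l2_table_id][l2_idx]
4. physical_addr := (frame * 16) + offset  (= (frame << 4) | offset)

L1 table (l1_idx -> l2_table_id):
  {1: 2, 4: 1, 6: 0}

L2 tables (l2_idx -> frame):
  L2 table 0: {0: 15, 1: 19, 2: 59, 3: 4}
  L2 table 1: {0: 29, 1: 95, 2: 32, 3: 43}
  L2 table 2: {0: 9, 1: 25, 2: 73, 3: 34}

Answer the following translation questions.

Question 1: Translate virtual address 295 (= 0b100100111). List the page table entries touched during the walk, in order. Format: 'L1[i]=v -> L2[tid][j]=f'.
vaddr = 295 = 0b100100111
Split: l1_idx=4, l2_idx=2, offset=7

Answer: L1[4]=1 -> L2[1][2]=32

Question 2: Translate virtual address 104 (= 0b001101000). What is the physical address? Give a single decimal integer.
Answer: 1176

Derivation:
vaddr = 104 = 0b001101000
Split: l1_idx=1, l2_idx=2, offset=8
L1[1] = 2
L2[2][2] = 73
paddr = 73 * 16 + 8 = 1176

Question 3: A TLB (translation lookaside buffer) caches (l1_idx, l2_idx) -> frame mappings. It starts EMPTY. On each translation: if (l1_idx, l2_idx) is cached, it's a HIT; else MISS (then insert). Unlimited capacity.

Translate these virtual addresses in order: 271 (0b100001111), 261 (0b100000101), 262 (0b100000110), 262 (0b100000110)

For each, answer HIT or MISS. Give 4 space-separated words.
Answer: MISS HIT HIT HIT

Derivation:
vaddr=271: (4,0) not in TLB -> MISS, insert
vaddr=261: (4,0) in TLB -> HIT
vaddr=262: (4,0) in TLB -> HIT
vaddr=262: (4,0) in TLB -> HIT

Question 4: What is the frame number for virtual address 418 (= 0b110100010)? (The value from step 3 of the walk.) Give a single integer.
Answer: 59

Derivation:
vaddr = 418: l1_idx=6, l2_idx=2
L1[6] = 0; L2[0][2] = 59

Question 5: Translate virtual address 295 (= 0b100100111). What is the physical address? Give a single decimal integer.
Answer: 519

Derivation:
vaddr = 295 = 0b100100111
Split: l1_idx=4, l2_idx=2, offset=7
L1[4] = 1
L2[1][2] = 32
paddr = 32 * 16 + 7 = 519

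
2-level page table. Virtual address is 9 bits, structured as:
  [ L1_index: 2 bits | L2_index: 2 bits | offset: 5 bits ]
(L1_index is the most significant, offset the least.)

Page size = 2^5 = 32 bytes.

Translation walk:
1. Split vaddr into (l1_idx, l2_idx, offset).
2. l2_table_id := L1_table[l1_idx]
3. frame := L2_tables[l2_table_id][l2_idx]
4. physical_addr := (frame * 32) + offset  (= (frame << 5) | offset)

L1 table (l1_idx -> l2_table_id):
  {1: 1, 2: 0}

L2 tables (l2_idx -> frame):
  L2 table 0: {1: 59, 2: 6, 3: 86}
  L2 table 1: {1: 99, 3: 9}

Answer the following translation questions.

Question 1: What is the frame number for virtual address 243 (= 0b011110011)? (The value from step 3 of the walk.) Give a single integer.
vaddr = 243: l1_idx=1, l2_idx=3
L1[1] = 1; L2[1][3] = 9

Answer: 9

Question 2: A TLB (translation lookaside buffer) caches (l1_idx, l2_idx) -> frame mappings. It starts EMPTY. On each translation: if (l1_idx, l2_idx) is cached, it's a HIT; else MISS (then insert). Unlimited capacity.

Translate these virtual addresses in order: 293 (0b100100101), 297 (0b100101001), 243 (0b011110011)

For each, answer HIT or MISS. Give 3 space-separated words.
vaddr=293: (2,1) not in TLB -> MISS, insert
vaddr=297: (2,1) in TLB -> HIT
vaddr=243: (1,3) not in TLB -> MISS, insert

Answer: MISS HIT MISS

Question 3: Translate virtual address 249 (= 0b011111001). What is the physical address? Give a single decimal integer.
Answer: 313

Derivation:
vaddr = 249 = 0b011111001
Split: l1_idx=1, l2_idx=3, offset=25
L1[1] = 1
L2[1][3] = 9
paddr = 9 * 32 + 25 = 313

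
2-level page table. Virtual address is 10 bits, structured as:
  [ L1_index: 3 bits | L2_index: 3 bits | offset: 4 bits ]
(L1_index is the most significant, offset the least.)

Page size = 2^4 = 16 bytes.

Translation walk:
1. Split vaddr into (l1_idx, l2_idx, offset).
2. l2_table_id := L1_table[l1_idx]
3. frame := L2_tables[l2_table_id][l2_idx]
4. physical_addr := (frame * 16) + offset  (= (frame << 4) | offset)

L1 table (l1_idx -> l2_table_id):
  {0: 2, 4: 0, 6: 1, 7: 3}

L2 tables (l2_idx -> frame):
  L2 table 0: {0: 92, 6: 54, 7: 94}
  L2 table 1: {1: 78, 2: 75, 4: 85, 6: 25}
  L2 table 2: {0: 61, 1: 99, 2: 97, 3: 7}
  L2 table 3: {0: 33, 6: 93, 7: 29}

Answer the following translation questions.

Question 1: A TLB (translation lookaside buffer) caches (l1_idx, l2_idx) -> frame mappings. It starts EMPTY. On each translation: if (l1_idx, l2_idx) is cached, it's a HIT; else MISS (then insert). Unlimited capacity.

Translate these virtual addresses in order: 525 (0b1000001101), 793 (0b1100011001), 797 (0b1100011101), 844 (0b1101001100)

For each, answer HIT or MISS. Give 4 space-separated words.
vaddr=525: (4,0) not in TLB -> MISS, insert
vaddr=793: (6,1) not in TLB -> MISS, insert
vaddr=797: (6,1) in TLB -> HIT
vaddr=844: (6,4) not in TLB -> MISS, insert

Answer: MISS MISS HIT MISS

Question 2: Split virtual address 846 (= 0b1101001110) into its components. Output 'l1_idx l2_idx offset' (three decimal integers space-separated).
vaddr = 846 = 0b1101001110
  top 3 bits -> l1_idx = 6
  next 3 bits -> l2_idx = 4
  bottom 4 bits -> offset = 14

Answer: 6 4 14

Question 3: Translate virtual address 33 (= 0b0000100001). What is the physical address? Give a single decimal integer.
Answer: 1553

Derivation:
vaddr = 33 = 0b0000100001
Split: l1_idx=0, l2_idx=2, offset=1
L1[0] = 2
L2[2][2] = 97
paddr = 97 * 16 + 1 = 1553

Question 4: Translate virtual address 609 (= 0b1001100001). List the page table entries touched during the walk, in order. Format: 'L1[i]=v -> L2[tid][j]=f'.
vaddr = 609 = 0b1001100001
Split: l1_idx=4, l2_idx=6, offset=1

Answer: L1[4]=0 -> L2[0][6]=54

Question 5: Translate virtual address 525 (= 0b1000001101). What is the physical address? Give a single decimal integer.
vaddr = 525 = 0b1000001101
Split: l1_idx=4, l2_idx=0, offset=13
L1[4] = 0
L2[0][0] = 92
paddr = 92 * 16 + 13 = 1485

Answer: 1485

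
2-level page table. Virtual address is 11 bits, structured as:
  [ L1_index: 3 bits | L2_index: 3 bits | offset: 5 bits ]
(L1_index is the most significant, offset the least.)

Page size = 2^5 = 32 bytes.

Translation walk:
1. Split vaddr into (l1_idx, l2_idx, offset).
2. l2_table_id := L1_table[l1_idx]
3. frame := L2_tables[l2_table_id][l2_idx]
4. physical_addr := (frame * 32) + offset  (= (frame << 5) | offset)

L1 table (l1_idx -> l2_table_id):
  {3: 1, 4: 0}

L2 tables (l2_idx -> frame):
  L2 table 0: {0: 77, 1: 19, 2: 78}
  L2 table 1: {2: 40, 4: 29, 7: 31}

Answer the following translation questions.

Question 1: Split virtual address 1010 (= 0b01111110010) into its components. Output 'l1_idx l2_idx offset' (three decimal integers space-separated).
vaddr = 1010 = 0b01111110010
  top 3 bits -> l1_idx = 3
  next 3 bits -> l2_idx = 7
  bottom 5 bits -> offset = 18

Answer: 3 7 18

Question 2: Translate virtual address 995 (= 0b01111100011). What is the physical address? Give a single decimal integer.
Answer: 995

Derivation:
vaddr = 995 = 0b01111100011
Split: l1_idx=3, l2_idx=7, offset=3
L1[3] = 1
L2[1][7] = 31
paddr = 31 * 32 + 3 = 995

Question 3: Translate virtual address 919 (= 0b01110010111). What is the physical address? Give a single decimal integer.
vaddr = 919 = 0b01110010111
Split: l1_idx=3, l2_idx=4, offset=23
L1[3] = 1
L2[1][4] = 29
paddr = 29 * 32 + 23 = 951

Answer: 951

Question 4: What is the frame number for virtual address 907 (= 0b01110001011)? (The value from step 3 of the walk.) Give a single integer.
vaddr = 907: l1_idx=3, l2_idx=4
L1[3] = 1; L2[1][4] = 29

Answer: 29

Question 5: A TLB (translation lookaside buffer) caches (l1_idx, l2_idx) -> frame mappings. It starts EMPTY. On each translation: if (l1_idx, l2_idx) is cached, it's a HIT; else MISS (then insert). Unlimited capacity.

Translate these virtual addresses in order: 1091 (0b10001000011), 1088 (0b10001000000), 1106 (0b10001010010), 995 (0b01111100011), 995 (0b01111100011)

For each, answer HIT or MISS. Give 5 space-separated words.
vaddr=1091: (4,2) not in TLB -> MISS, insert
vaddr=1088: (4,2) in TLB -> HIT
vaddr=1106: (4,2) in TLB -> HIT
vaddr=995: (3,7) not in TLB -> MISS, insert
vaddr=995: (3,7) in TLB -> HIT

Answer: MISS HIT HIT MISS HIT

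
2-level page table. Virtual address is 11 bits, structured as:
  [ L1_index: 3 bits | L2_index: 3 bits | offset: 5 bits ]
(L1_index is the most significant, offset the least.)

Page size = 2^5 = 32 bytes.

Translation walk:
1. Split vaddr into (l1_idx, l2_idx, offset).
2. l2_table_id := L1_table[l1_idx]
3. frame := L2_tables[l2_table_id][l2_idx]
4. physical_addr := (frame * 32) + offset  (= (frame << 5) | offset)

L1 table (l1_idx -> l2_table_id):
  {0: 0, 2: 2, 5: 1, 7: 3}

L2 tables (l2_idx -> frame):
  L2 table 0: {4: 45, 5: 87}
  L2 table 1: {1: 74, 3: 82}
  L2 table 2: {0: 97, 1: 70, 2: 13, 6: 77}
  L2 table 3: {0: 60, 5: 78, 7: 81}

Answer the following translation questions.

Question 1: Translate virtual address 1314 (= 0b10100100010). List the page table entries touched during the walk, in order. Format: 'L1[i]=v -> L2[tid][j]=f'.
vaddr = 1314 = 0b10100100010
Split: l1_idx=5, l2_idx=1, offset=2

Answer: L1[5]=1 -> L2[1][1]=74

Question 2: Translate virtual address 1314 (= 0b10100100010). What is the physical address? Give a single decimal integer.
Answer: 2370

Derivation:
vaddr = 1314 = 0b10100100010
Split: l1_idx=5, l2_idx=1, offset=2
L1[5] = 1
L2[1][1] = 74
paddr = 74 * 32 + 2 = 2370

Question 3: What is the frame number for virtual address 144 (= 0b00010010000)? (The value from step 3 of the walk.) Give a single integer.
vaddr = 144: l1_idx=0, l2_idx=4
L1[0] = 0; L2[0][4] = 45

Answer: 45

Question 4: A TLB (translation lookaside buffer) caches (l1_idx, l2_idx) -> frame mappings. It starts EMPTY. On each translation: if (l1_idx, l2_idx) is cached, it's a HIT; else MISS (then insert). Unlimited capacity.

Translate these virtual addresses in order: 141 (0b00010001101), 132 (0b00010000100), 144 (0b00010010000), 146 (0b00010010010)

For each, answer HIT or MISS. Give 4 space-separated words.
vaddr=141: (0,4) not in TLB -> MISS, insert
vaddr=132: (0,4) in TLB -> HIT
vaddr=144: (0,4) in TLB -> HIT
vaddr=146: (0,4) in TLB -> HIT

Answer: MISS HIT HIT HIT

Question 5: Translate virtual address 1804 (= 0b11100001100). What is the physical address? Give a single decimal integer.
Answer: 1932

Derivation:
vaddr = 1804 = 0b11100001100
Split: l1_idx=7, l2_idx=0, offset=12
L1[7] = 3
L2[3][0] = 60
paddr = 60 * 32 + 12 = 1932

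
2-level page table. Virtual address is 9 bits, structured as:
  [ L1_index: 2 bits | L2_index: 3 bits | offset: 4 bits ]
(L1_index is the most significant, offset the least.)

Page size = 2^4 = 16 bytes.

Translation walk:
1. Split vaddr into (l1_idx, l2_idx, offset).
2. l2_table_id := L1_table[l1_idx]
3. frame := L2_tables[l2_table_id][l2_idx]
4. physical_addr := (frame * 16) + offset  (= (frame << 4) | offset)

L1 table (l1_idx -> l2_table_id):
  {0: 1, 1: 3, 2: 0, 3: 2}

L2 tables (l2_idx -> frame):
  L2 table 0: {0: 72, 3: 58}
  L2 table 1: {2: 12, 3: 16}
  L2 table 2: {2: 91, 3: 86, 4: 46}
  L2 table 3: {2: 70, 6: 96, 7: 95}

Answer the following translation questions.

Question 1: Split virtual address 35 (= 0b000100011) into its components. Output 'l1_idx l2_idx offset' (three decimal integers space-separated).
vaddr = 35 = 0b000100011
  top 2 bits -> l1_idx = 0
  next 3 bits -> l2_idx = 2
  bottom 4 bits -> offset = 3

Answer: 0 2 3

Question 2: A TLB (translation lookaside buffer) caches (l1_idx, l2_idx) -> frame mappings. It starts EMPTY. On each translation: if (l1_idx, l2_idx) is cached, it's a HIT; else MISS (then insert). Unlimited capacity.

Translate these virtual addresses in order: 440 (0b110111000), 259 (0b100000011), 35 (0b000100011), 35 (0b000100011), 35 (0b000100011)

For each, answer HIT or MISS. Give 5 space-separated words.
vaddr=440: (3,3) not in TLB -> MISS, insert
vaddr=259: (2,0) not in TLB -> MISS, insert
vaddr=35: (0,2) not in TLB -> MISS, insert
vaddr=35: (0,2) in TLB -> HIT
vaddr=35: (0,2) in TLB -> HIT

Answer: MISS MISS MISS HIT HIT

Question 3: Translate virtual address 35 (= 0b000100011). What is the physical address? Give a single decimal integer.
Answer: 195

Derivation:
vaddr = 35 = 0b000100011
Split: l1_idx=0, l2_idx=2, offset=3
L1[0] = 1
L2[1][2] = 12
paddr = 12 * 16 + 3 = 195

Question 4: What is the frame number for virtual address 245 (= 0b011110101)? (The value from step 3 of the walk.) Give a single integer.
Answer: 95

Derivation:
vaddr = 245: l1_idx=1, l2_idx=7
L1[1] = 3; L2[3][7] = 95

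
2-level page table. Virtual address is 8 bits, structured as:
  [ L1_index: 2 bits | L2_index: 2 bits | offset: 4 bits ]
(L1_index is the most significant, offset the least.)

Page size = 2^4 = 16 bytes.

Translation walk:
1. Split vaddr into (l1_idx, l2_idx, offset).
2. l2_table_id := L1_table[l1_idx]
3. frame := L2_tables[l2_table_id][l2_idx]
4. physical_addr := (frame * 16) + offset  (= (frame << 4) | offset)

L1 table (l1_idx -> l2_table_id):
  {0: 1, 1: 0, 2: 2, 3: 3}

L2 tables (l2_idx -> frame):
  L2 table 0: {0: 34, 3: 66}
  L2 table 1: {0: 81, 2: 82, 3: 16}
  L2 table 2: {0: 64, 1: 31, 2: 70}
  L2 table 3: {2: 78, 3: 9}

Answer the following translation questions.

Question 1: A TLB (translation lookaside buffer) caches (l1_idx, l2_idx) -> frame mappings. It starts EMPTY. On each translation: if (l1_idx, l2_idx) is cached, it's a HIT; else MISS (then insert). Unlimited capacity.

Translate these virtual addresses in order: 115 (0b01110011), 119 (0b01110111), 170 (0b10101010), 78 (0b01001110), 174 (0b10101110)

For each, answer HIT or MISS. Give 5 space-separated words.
Answer: MISS HIT MISS MISS HIT

Derivation:
vaddr=115: (1,3) not in TLB -> MISS, insert
vaddr=119: (1,3) in TLB -> HIT
vaddr=170: (2,2) not in TLB -> MISS, insert
vaddr=78: (1,0) not in TLB -> MISS, insert
vaddr=174: (2,2) in TLB -> HIT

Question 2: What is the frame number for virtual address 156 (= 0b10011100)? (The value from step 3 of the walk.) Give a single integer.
Answer: 31

Derivation:
vaddr = 156: l1_idx=2, l2_idx=1
L1[2] = 2; L2[2][1] = 31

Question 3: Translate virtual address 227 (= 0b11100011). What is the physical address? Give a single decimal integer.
Answer: 1251

Derivation:
vaddr = 227 = 0b11100011
Split: l1_idx=3, l2_idx=2, offset=3
L1[3] = 3
L2[3][2] = 78
paddr = 78 * 16 + 3 = 1251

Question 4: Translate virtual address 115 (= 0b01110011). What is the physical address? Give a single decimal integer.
vaddr = 115 = 0b01110011
Split: l1_idx=1, l2_idx=3, offset=3
L1[1] = 0
L2[0][3] = 66
paddr = 66 * 16 + 3 = 1059

Answer: 1059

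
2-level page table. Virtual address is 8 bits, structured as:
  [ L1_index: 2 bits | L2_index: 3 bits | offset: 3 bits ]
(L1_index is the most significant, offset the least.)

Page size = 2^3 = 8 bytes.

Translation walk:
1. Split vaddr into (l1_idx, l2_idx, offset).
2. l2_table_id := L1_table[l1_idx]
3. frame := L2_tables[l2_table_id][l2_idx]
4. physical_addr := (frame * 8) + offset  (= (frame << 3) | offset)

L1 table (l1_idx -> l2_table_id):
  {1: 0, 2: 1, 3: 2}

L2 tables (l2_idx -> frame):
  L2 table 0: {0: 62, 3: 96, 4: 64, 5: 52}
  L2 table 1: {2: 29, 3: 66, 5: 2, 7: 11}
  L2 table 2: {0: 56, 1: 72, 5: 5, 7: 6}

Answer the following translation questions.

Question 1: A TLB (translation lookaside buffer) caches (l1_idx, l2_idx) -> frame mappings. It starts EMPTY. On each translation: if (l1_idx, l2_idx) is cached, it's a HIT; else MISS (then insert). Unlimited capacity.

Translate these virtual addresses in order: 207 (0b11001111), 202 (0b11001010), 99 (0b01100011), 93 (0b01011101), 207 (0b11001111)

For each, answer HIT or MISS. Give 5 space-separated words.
vaddr=207: (3,1) not in TLB -> MISS, insert
vaddr=202: (3,1) in TLB -> HIT
vaddr=99: (1,4) not in TLB -> MISS, insert
vaddr=93: (1,3) not in TLB -> MISS, insert
vaddr=207: (3,1) in TLB -> HIT

Answer: MISS HIT MISS MISS HIT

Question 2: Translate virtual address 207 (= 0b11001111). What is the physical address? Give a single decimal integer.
Answer: 583

Derivation:
vaddr = 207 = 0b11001111
Split: l1_idx=3, l2_idx=1, offset=7
L1[3] = 2
L2[2][1] = 72
paddr = 72 * 8 + 7 = 583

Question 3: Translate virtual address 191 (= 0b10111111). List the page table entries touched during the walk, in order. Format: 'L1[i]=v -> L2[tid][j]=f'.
Answer: L1[2]=1 -> L2[1][7]=11

Derivation:
vaddr = 191 = 0b10111111
Split: l1_idx=2, l2_idx=7, offset=7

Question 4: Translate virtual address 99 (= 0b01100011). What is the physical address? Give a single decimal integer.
Answer: 515

Derivation:
vaddr = 99 = 0b01100011
Split: l1_idx=1, l2_idx=4, offset=3
L1[1] = 0
L2[0][4] = 64
paddr = 64 * 8 + 3 = 515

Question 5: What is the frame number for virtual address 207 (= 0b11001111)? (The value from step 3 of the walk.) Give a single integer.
vaddr = 207: l1_idx=3, l2_idx=1
L1[3] = 2; L2[2][1] = 72

Answer: 72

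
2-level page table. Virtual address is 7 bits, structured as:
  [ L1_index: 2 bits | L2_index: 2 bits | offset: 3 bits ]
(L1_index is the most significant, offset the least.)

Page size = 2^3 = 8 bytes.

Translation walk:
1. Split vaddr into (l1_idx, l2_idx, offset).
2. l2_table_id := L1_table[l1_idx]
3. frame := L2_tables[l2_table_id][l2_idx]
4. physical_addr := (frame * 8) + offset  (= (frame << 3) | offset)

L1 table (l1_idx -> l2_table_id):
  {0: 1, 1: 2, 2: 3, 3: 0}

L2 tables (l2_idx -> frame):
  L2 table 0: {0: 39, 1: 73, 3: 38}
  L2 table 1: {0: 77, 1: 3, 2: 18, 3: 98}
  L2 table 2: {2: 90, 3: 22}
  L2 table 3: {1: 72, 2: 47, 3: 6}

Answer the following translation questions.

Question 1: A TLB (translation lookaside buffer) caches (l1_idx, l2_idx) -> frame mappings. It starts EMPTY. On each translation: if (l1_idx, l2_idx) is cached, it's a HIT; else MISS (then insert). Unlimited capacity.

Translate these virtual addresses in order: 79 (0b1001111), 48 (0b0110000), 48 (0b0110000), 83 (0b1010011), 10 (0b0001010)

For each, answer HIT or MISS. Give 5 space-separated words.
Answer: MISS MISS HIT MISS MISS

Derivation:
vaddr=79: (2,1) not in TLB -> MISS, insert
vaddr=48: (1,2) not in TLB -> MISS, insert
vaddr=48: (1,2) in TLB -> HIT
vaddr=83: (2,2) not in TLB -> MISS, insert
vaddr=10: (0,1) not in TLB -> MISS, insert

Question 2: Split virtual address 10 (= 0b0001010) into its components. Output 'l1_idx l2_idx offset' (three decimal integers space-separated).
Answer: 0 1 2

Derivation:
vaddr = 10 = 0b0001010
  top 2 bits -> l1_idx = 0
  next 2 bits -> l2_idx = 1
  bottom 3 bits -> offset = 2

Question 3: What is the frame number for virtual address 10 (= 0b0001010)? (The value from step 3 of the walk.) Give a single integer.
Answer: 3

Derivation:
vaddr = 10: l1_idx=0, l2_idx=1
L1[0] = 1; L2[1][1] = 3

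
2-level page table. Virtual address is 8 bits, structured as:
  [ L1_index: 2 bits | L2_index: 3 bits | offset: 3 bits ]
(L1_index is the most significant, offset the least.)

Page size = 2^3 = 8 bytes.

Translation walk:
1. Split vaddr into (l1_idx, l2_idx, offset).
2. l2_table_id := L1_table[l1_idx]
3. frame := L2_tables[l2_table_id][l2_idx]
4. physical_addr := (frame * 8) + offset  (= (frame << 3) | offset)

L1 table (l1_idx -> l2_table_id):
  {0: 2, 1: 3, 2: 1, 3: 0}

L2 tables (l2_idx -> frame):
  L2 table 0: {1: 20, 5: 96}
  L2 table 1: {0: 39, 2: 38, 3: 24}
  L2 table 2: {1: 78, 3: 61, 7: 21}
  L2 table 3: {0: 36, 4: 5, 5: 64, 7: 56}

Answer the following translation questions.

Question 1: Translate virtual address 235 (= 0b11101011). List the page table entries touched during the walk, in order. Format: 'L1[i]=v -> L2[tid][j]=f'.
Answer: L1[3]=0 -> L2[0][5]=96

Derivation:
vaddr = 235 = 0b11101011
Split: l1_idx=3, l2_idx=5, offset=3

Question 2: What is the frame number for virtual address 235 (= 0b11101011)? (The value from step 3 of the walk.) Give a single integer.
vaddr = 235: l1_idx=3, l2_idx=5
L1[3] = 0; L2[0][5] = 96

Answer: 96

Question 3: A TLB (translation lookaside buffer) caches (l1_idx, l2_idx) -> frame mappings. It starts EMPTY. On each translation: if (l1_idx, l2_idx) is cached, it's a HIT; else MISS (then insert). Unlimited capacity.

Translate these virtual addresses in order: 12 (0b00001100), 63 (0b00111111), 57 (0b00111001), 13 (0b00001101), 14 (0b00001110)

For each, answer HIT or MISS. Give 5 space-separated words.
Answer: MISS MISS HIT HIT HIT

Derivation:
vaddr=12: (0,1) not in TLB -> MISS, insert
vaddr=63: (0,7) not in TLB -> MISS, insert
vaddr=57: (0,7) in TLB -> HIT
vaddr=13: (0,1) in TLB -> HIT
vaddr=14: (0,1) in TLB -> HIT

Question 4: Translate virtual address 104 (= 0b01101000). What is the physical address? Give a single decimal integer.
vaddr = 104 = 0b01101000
Split: l1_idx=1, l2_idx=5, offset=0
L1[1] = 3
L2[3][5] = 64
paddr = 64 * 8 + 0 = 512

Answer: 512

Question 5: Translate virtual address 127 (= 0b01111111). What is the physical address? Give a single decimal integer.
Answer: 455

Derivation:
vaddr = 127 = 0b01111111
Split: l1_idx=1, l2_idx=7, offset=7
L1[1] = 3
L2[3][7] = 56
paddr = 56 * 8 + 7 = 455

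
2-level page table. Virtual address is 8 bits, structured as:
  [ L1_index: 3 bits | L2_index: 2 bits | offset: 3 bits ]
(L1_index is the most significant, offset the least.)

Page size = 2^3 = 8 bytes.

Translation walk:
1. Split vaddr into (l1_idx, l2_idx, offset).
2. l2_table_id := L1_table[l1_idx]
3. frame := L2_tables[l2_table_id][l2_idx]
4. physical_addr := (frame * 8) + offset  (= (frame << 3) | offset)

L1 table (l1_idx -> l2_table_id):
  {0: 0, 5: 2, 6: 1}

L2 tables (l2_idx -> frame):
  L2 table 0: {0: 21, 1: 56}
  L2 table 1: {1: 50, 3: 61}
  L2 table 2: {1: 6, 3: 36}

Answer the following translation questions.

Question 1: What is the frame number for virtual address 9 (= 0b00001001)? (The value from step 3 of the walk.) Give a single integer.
Answer: 56

Derivation:
vaddr = 9: l1_idx=0, l2_idx=1
L1[0] = 0; L2[0][1] = 56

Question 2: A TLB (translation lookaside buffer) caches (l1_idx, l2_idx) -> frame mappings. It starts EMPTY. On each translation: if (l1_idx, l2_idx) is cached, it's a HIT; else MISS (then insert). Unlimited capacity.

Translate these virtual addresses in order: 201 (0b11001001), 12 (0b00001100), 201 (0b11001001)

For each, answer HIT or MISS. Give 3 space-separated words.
Answer: MISS MISS HIT

Derivation:
vaddr=201: (6,1) not in TLB -> MISS, insert
vaddr=12: (0,1) not in TLB -> MISS, insert
vaddr=201: (6,1) in TLB -> HIT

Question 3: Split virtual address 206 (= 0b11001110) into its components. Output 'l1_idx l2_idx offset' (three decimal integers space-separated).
Answer: 6 1 6

Derivation:
vaddr = 206 = 0b11001110
  top 3 bits -> l1_idx = 6
  next 2 bits -> l2_idx = 1
  bottom 3 bits -> offset = 6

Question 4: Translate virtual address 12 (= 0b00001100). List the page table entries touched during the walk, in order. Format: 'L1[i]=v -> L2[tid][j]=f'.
vaddr = 12 = 0b00001100
Split: l1_idx=0, l2_idx=1, offset=4

Answer: L1[0]=0 -> L2[0][1]=56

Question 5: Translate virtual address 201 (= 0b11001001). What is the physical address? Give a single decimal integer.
vaddr = 201 = 0b11001001
Split: l1_idx=6, l2_idx=1, offset=1
L1[6] = 1
L2[1][1] = 50
paddr = 50 * 8 + 1 = 401

Answer: 401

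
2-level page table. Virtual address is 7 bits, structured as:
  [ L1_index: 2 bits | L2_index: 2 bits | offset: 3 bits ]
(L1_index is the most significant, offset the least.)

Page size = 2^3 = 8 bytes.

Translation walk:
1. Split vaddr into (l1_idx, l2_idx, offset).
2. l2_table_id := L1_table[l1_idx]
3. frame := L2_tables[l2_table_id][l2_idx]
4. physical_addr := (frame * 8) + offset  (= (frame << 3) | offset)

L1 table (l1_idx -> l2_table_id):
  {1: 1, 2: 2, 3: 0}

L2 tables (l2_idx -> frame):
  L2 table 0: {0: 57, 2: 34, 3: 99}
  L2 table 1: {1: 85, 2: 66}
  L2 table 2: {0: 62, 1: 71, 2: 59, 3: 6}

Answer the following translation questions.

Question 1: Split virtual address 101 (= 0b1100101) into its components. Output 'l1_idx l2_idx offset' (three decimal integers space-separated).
Answer: 3 0 5

Derivation:
vaddr = 101 = 0b1100101
  top 2 bits -> l1_idx = 3
  next 2 bits -> l2_idx = 0
  bottom 3 bits -> offset = 5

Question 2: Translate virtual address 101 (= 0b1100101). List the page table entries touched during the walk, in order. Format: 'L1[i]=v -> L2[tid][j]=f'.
Answer: L1[3]=0 -> L2[0][0]=57

Derivation:
vaddr = 101 = 0b1100101
Split: l1_idx=3, l2_idx=0, offset=5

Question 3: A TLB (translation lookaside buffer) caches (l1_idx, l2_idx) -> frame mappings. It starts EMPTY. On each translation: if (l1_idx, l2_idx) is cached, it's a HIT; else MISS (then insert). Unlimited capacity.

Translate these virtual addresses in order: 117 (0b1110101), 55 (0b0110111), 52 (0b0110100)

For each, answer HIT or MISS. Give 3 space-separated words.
vaddr=117: (3,2) not in TLB -> MISS, insert
vaddr=55: (1,2) not in TLB -> MISS, insert
vaddr=52: (1,2) in TLB -> HIT

Answer: MISS MISS HIT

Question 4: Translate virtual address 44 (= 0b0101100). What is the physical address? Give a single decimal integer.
Answer: 684

Derivation:
vaddr = 44 = 0b0101100
Split: l1_idx=1, l2_idx=1, offset=4
L1[1] = 1
L2[1][1] = 85
paddr = 85 * 8 + 4 = 684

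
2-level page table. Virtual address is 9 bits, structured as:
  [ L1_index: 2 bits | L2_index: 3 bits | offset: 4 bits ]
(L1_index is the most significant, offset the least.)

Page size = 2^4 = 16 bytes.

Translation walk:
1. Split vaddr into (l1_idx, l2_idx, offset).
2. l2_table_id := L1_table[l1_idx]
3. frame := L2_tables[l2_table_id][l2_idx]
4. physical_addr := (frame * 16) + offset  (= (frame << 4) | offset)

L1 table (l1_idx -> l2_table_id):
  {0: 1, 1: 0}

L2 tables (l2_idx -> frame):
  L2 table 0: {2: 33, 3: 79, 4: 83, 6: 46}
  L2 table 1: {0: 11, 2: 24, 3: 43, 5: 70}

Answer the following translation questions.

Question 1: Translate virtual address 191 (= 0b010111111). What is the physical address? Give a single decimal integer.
vaddr = 191 = 0b010111111
Split: l1_idx=1, l2_idx=3, offset=15
L1[1] = 0
L2[0][3] = 79
paddr = 79 * 16 + 15 = 1279

Answer: 1279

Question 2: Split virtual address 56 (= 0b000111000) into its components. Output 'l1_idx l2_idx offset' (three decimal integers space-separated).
vaddr = 56 = 0b000111000
  top 2 bits -> l1_idx = 0
  next 3 bits -> l2_idx = 3
  bottom 4 bits -> offset = 8

Answer: 0 3 8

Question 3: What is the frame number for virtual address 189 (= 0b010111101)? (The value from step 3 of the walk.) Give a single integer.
vaddr = 189: l1_idx=1, l2_idx=3
L1[1] = 0; L2[0][3] = 79

Answer: 79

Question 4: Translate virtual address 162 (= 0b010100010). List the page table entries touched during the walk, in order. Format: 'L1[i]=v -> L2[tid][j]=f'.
Answer: L1[1]=0 -> L2[0][2]=33

Derivation:
vaddr = 162 = 0b010100010
Split: l1_idx=1, l2_idx=2, offset=2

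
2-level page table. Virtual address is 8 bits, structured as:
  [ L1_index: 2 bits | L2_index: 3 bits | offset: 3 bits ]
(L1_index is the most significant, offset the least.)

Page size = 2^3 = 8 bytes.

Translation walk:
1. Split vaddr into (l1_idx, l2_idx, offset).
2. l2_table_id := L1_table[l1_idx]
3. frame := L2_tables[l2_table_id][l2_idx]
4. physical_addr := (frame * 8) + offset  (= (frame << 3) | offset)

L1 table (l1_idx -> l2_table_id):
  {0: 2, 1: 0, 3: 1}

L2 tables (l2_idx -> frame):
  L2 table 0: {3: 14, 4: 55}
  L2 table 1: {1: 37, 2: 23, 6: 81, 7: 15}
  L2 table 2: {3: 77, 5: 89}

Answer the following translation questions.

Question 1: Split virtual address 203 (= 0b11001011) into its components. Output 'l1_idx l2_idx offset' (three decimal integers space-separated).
Answer: 3 1 3

Derivation:
vaddr = 203 = 0b11001011
  top 2 bits -> l1_idx = 3
  next 3 bits -> l2_idx = 1
  bottom 3 bits -> offset = 3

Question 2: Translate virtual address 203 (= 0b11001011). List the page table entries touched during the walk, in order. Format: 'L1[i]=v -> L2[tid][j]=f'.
vaddr = 203 = 0b11001011
Split: l1_idx=3, l2_idx=1, offset=3

Answer: L1[3]=1 -> L2[1][1]=37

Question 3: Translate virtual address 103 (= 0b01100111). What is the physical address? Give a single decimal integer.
Answer: 447

Derivation:
vaddr = 103 = 0b01100111
Split: l1_idx=1, l2_idx=4, offset=7
L1[1] = 0
L2[0][4] = 55
paddr = 55 * 8 + 7 = 447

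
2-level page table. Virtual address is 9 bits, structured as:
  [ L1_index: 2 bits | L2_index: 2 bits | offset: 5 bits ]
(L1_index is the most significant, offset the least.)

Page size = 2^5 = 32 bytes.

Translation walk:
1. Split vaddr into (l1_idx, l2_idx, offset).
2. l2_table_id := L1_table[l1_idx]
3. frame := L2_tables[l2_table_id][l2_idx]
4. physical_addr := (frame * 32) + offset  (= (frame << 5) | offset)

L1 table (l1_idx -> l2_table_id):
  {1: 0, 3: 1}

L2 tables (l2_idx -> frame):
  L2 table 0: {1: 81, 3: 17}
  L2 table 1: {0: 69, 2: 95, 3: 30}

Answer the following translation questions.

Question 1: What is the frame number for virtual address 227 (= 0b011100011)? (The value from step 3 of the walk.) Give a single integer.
vaddr = 227: l1_idx=1, l2_idx=3
L1[1] = 0; L2[0][3] = 17

Answer: 17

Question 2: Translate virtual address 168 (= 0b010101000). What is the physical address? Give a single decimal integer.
Answer: 2600

Derivation:
vaddr = 168 = 0b010101000
Split: l1_idx=1, l2_idx=1, offset=8
L1[1] = 0
L2[0][1] = 81
paddr = 81 * 32 + 8 = 2600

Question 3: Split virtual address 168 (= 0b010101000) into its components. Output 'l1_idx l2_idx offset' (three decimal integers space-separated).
Answer: 1 1 8

Derivation:
vaddr = 168 = 0b010101000
  top 2 bits -> l1_idx = 1
  next 2 bits -> l2_idx = 1
  bottom 5 bits -> offset = 8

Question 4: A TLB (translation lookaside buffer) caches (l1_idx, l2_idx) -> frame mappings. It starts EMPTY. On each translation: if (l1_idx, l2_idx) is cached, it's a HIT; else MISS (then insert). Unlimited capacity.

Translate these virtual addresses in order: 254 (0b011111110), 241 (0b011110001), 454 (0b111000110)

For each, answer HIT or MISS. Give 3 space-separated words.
Answer: MISS HIT MISS

Derivation:
vaddr=254: (1,3) not in TLB -> MISS, insert
vaddr=241: (1,3) in TLB -> HIT
vaddr=454: (3,2) not in TLB -> MISS, insert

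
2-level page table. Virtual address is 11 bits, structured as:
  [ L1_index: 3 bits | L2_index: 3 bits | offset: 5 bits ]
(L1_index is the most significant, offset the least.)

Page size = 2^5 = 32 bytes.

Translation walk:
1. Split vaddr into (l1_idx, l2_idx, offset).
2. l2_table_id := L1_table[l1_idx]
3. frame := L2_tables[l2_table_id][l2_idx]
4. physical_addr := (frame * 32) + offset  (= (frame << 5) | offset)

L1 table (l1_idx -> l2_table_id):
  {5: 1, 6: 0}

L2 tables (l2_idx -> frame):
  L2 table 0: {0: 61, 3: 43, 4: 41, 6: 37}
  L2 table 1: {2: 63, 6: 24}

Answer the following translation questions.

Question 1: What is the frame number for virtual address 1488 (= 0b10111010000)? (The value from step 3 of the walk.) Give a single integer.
Answer: 24

Derivation:
vaddr = 1488: l1_idx=5, l2_idx=6
L1[5] = 1; L2[1][6] = 24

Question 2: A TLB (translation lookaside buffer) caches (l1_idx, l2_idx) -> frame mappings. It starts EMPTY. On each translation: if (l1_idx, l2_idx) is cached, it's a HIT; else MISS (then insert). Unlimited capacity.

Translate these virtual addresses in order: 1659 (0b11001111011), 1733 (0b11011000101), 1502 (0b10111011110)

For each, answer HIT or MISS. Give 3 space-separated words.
vaddr=1659: (6,3) not in TLB -> MISS, insert
vaddr=1733: (6,6) not in TLB -> MISS, insert
vaddr=1502: (5,6) not in TLB -> MISS, insert

Answer: MISS MISS MISS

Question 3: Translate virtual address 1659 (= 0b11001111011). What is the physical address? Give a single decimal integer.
vaddr = 1659 = 0b11001111011
Split: l1_idx=6, l2_idx=3, offset=27
L1[6] = 0
L2[0][3] = 43
paddr = 43 * 32 + 27 = 1403

Answer: 1403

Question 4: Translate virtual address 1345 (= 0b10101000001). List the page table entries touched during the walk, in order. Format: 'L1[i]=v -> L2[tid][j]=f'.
Answer: L1[5]=1 -> L2[1][2]=63

Derivation:
vaddr = 1345 = 0b10101000001
Split: l1_idx=5, l2_idx=2, offset=1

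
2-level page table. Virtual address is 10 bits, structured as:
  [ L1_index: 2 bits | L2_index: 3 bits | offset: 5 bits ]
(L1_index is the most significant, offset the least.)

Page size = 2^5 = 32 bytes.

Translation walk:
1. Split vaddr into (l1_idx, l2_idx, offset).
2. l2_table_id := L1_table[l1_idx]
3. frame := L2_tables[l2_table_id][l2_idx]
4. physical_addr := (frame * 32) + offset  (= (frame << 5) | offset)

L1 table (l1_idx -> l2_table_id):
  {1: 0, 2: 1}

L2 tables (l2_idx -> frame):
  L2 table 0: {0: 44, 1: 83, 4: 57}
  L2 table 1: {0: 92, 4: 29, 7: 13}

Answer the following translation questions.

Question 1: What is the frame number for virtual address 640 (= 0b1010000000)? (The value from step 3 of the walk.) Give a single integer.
vaddr = 640: l1_idx=2, l2_idx=4
L1[2] = 1; L2[1][4] = 29

Answer: 29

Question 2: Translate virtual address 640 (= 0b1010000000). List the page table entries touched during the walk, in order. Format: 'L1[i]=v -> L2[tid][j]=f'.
Answer: L1[2]=1 -> L2[1][4]=29

Derivation:
vaddr = 640 = 0b1010000000
Split: l1_idx=2, l2_idx=4, offset=0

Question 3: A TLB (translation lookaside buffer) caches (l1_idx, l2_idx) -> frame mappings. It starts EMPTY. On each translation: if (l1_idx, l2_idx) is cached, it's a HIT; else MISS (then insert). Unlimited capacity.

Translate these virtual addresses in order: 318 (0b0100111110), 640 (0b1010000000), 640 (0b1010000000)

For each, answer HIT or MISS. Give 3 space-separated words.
Answer: MISS MISS HIT

Derivation:
vaddr=318: (1,1) not in TLB -> MISS, insert
vaddr=640: (2,4) not in TLB -> MISS, insert
vaddr=640: (2,4) in TLB -> HIT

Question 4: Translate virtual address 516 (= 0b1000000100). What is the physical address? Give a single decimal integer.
vaddr = 516 = 0b1000000100
Split: l1_idx=2, l2_idx=0, offset=4
L1[2] = 1
L2[1][0] = 92
paddr = 92 * 32 + 4 = 2948

Answer: 2948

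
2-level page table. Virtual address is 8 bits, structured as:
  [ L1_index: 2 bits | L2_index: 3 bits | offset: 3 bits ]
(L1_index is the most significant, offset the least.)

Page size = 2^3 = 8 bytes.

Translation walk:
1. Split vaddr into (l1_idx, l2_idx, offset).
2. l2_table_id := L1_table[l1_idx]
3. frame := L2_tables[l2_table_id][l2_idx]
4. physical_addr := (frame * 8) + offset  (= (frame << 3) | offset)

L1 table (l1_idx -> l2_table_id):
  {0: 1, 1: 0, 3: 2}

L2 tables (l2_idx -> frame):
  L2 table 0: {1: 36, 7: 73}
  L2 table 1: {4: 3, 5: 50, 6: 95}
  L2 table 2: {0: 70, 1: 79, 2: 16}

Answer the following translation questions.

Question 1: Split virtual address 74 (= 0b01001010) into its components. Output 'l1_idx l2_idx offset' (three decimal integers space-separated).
Answer: 1 1 2

Derivation:
vaddr = 74 = 0b01001010
  top 2 bits -> l1_idx = 1
  next 3 bits -> l2_idx = 1
  bottom 3 bits -> offset = 2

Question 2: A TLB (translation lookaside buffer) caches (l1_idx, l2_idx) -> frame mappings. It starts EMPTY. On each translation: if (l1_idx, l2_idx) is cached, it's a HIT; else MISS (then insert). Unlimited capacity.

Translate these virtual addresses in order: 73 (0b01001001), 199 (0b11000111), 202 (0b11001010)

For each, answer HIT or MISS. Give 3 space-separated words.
Answer: MISS MISS MISS

Derivation:
vaddr=73: (1,1) not in TLB -> MISS, insert
vaddr=199: (3,0) not in TLB -> MISS, insert
vaddr=202: (3,1) not in TLB -> MISS, insert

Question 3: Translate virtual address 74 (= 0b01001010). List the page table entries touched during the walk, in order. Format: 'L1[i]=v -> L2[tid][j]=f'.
Answer: L1[1]=0 -> L2[0][1]=36

Derivation:
vaddr = 74 = 0b01001010
Split: l1_idx=1, l2_idx=1, offset=2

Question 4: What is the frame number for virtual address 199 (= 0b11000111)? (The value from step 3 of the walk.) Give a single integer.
Answer: 70

Derivation:
vaddr = 199: l1_idx=3, l2_idx=0
L1[3] = 2; L2[2][0] = 70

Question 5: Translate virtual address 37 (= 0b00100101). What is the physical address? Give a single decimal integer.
Answer: 29

Derivation:
vaddr = 37 = 0b00100101
Split: l1_idx=0, l2_idx=4, offset=5
L1[0] = 1
L2[1][4] = 3
paddr = 3 * 8 + 5 = 29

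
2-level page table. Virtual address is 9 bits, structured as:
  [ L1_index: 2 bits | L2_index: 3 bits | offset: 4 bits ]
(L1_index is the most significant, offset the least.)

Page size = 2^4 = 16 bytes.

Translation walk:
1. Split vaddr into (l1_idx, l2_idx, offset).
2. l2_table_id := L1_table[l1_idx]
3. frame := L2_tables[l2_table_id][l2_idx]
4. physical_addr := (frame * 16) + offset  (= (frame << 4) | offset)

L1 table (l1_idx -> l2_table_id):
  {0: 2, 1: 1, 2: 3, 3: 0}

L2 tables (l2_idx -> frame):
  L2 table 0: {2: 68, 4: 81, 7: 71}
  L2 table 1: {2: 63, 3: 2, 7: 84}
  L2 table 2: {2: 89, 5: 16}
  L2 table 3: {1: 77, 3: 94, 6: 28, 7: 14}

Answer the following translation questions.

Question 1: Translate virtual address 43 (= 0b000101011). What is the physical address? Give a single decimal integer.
vaddr = 43 = 0b000101011
Split: l1_idx=0, l2_idx=2, offset=11
L1[0] = 2
L2[2][2] = 89
paddr = 89 * 16 + 11 = 1435

Answer: 1435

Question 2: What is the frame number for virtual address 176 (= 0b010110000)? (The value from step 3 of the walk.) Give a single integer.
vaddr = 176: l1_idx=1, l2_idx=3
L1[1] = 1; L2[1][3] = 2

Answer: 2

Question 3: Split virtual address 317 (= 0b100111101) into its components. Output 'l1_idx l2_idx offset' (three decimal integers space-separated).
vaddr = 317 = 0b100111101
  top 2 bits -> l1_idx = 2
  next 3 bits -> l2_idx = 3
  bottom 4 bits -> offset = 13

Answer: 2 3 13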